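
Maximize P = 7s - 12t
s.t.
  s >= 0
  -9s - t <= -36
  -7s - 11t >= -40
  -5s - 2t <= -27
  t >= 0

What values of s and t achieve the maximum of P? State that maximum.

Vertices and P = 7s - 12t:
  (217/41, 11/41) → P = 1387/41
  (40/7, 0) → P = 40
  (27/5, 0) → P = 189/5

At the optimal vertex, -7s - 11t = -40 and t = 0.
Solving simultaneously gives s = 40/7, t = 0.

s = 40/7, t = 0, maximum P = 40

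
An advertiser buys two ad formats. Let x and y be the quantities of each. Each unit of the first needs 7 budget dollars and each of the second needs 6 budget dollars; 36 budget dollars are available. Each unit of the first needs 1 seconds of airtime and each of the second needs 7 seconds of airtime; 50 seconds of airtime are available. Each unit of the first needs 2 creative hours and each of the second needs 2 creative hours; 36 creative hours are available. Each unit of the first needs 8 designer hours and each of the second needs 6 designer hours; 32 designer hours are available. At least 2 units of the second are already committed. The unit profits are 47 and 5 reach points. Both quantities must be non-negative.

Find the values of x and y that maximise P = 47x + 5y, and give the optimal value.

x = 5/2, y = 2, maximum P = 255/2

Vertices and P = 47x + 5y:
  (0, 16/3) → P = 80/3
  (0, 2) → P = 10
  (5/2, 2) → P = 255/2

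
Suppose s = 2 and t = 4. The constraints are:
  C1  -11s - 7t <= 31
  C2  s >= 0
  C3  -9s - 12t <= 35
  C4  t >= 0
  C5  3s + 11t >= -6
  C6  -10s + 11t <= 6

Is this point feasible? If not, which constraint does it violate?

Constraint C6: -10s + 11t = 24, which is not ≤ 6. All other constraints are satisfied.

not feasible — violates C6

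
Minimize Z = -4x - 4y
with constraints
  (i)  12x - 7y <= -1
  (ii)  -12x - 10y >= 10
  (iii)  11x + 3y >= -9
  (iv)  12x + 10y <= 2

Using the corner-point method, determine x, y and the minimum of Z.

x = -30/37, y = -1/37, minimum Z = 124/37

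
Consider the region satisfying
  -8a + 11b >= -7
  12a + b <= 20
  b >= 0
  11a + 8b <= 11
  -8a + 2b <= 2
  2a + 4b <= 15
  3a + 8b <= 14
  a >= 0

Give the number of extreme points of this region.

5

Pairwise boundary intersections that survive every other constraint:
  (7/8, 0)
  (177/185, 11/185)
  (0, 0)
  (3/43, 55/43)
  (0, 1)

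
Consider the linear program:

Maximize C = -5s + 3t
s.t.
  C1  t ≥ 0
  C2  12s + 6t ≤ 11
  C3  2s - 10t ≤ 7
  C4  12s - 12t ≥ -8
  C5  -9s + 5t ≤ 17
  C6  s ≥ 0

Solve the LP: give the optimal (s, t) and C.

Corner points and C = -5s + 3t:
  (11/12, 0) → C = -55/12
  (0, 0) → C = 0
  (7/18, 19/18) → C = 11/9
  (0, 2/3) → C = 2

s = 0, t = 2/3, maximum C = 2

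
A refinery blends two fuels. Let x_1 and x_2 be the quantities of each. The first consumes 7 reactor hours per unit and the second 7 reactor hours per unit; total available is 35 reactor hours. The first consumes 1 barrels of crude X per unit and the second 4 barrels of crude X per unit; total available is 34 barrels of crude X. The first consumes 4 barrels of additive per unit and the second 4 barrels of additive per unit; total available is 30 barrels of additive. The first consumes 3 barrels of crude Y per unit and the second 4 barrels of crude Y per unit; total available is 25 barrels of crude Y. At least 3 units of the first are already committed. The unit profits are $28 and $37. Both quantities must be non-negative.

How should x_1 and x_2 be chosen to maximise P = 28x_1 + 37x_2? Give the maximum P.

x_1 = 3, x_2 = 2, maximum P = 158

Vertices and P = 28x_1 + 37x_2:
  (5, 0) → P = 140
  (3, 0) → P = 84
  (3, 2) → P = 158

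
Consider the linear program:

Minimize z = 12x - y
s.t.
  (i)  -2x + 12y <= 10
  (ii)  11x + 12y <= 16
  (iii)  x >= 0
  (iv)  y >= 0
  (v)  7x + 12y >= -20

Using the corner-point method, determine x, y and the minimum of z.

x = 0, y = 5/6, minimum z = -5/6

Corner points and z = 12x - y:
  (6/13, 71/78) → z = 361/78
  (0, 5/6) → z = -5/6
  (16/11, 0) → z = 192/11
  (0, 0) → z = 0

The binding constraints are -2x + 12y = 10 and x = 0.
Solving simultaneously gives x = 0, y = 5/6.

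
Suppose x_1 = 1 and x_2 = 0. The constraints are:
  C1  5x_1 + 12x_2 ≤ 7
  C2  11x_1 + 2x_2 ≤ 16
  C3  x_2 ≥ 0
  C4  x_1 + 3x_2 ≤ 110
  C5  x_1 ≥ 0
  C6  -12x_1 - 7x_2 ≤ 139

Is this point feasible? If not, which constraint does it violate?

C1: 5 ≤ 7 ✓
C2: 11 ≤ 16 ✓
C3: 0 ≥ 0 ✓
C4: 1 ≤ 110 ✓
C5: 1 ≥ 0 ✓
C6: -12 ≤ 139 ✓

feasible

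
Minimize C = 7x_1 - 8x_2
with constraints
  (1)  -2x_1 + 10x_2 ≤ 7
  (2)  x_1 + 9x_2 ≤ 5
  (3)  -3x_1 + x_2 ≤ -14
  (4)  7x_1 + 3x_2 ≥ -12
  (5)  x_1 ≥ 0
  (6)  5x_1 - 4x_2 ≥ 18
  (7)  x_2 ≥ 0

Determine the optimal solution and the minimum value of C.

x_1 = 131/28, x_2 = 1/28, minimum C = 909/28

Corner points and C = 7x_1 - 8x_2:
  (131/28, 1/28) → C = 909/28
  (5, 0) → C = 35
  (14/3, 0) → C = 98/3

At the optimal vertex, x_1 + 9x_2 = 5 and -3x_1 + x_2 = -14.
Solving simultaneously gives x_1 = 131/28, x_2 = 1/28.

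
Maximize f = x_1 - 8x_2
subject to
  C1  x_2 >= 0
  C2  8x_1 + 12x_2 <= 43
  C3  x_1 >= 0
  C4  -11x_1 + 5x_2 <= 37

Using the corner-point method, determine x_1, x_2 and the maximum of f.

At the optimal vertex, x_2 = 0 and 8x_1 + 12x_2 = 43.
Solving simultaneously gives x_1 = 43/8, x_2 = 0.

x_1 = 43/8, x_2 = 0, maximum f = 43/8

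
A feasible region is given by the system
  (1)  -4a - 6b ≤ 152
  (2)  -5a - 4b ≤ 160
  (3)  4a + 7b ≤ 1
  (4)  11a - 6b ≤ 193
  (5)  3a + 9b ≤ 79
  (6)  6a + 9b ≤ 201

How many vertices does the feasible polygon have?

5

Of the 14 pairwise boundary intersections, those satisfying every inequality are:
  (-176/7, -60/7)
  (41/15, -1222/45)
  (-1756/33, 875/33)
  (1357/101, -761/101)
  (-544/15, 313/15)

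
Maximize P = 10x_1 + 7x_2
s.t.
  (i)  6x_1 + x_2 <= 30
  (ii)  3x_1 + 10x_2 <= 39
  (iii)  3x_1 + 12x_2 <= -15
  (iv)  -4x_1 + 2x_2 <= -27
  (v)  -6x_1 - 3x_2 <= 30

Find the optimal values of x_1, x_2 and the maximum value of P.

Extreme points and P = 10x_1 + 7x_2:
  (87/16, -21/8) → P = 36
  (10, -30) → P = -110
  (7/8, -47/4) → P = -147/2

x_1 = 87/16, x_2 = -21/8, maximum P = 36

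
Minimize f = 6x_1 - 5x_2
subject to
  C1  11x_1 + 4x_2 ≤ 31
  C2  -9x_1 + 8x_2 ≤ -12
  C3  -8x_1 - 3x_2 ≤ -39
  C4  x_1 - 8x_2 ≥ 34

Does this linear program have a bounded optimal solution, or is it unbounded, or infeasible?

infeasible

The boundaries 11x_1 + 4x_2 = 31 and x_1 - 8x_2 = 34 meet at (96/23, -343/92), but that point violates -8x_1 - 3x_2 ≤ -39. Every candidate vertex is excluded by some other constraint, so the feasible region is empty.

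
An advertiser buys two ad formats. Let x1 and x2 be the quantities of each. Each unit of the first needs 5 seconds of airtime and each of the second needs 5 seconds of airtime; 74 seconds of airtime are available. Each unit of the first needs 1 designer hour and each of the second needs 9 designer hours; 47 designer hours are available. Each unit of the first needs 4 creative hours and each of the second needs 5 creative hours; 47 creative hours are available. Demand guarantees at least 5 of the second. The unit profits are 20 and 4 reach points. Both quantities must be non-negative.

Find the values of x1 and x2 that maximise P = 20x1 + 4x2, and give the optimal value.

Feasible corners and P = 20x1 + 4x2:
  (0, 47/9) → P = 188/9
  (0, 5) → P = 20
  (2, 5) → P = 60

x1 = 2, x2 = 5, maximum P = 60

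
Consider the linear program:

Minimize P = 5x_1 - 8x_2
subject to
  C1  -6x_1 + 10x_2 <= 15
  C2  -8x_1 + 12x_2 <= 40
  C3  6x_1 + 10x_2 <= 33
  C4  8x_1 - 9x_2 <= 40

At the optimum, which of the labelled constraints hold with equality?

Corner points and P = 5x_1 - 8x_2:
  (-55/2, -15) → P = -35/2
  (3/2, 12/5) → P = -117/10
  (697/134, 12/67) → P = 3293/134
The feasible region is unbounded (it extends along (-9, -8), (-3, -2)), but P strictly increases along every unbounded feasible direction, so there is no improving ray and the minimum is attained at a vertex.

The minimum is at (-55/2, -15). Substituting into each constraint, equality holds for C1 and C2; the remaining constraints have slack.

C1 and C2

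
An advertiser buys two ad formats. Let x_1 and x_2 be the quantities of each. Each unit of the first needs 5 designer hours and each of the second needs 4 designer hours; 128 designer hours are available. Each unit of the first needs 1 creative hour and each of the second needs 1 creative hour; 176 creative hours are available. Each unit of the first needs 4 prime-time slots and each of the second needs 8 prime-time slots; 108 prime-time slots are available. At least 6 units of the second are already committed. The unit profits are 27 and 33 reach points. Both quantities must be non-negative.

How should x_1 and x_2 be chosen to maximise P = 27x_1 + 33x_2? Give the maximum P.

Vertices and P = 27x_1 + 33x_2:
  (0, 27/2) → P = 891/2
  (0, 6) → P = 198
  (15, 6) → P = 603

The binding constraints are 4x_1 + 8x_2 = 108 and x_2 = 6.
Solving simultaneously gives x_1 = 15, x_2 = 6.

x_1 = 15, x_2 = 6, maximum P = 603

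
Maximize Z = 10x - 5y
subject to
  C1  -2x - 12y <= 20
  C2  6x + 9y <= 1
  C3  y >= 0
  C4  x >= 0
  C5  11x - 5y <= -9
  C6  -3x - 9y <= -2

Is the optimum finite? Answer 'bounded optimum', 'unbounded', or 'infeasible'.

The boundaries 6x + 9y = 1 and 11x - 5y = -9 meet at (-76/129, 65/129), but that point violates x ≥ 0. Every candidate vertex is excluded by some other constraint, so the feasible region is empty.

infeasible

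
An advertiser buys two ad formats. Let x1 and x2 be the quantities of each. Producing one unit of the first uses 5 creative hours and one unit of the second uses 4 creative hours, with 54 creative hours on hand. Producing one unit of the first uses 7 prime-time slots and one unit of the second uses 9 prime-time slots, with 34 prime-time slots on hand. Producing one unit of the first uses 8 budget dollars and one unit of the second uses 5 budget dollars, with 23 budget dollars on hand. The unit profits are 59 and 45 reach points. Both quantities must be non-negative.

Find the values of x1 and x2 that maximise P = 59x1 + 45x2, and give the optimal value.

x1 = 1, x2 = 3, maximum P = 194

Feasible corners and P = 59x1 + 45x2:
  (0, 0) → P = 0
  (0, 34/9) → P = 170
  (23/8, 0) → P = 1357/8
  (1, 3) → P = 194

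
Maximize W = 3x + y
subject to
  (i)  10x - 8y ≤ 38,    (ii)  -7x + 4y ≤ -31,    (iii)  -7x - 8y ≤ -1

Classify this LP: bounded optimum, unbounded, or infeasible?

unbounded

From the feasible point (6, 11/4), moving in the direction (8, 10) keeps every constraint satisfied while W increases without bound.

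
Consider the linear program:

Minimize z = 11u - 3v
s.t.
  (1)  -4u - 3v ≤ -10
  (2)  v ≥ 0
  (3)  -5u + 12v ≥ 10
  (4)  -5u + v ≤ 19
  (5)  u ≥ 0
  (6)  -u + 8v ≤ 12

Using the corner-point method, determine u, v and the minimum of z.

u = 44/35, v = 58/35, minimum z = 62/7

Corner points and z = 11u - 3v:
  (10/7, 10/7) → z = 80/7
  (44/35, 58/35) → z = 62/7
  (16/7, 25/14) → z = 277/14

The binding constraints are -4u - 3v = -10 and -u + 8v = 12.
Solving simultaneously gives u = 44/35, v = 58/35.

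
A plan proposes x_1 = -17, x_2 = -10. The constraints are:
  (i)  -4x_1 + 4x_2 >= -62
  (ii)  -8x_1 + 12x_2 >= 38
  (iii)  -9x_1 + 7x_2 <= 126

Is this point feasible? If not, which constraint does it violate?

not feasible — violates (ii)

Constraint (ii): -8x_1 + 12x_2 = 16, which is not ≥ 38. All other constraints are satisfied.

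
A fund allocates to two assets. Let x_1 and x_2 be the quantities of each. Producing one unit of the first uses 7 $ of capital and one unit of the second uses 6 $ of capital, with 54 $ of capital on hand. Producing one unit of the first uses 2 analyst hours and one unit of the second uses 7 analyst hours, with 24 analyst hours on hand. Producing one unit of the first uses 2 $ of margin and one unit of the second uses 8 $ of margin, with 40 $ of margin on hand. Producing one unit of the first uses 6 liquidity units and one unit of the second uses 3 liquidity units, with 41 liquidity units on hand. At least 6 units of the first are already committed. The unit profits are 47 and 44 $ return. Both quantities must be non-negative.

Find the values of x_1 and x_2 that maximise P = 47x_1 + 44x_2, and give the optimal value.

x_1 = 6, x_2 = 5/3, maximum P = 1066/3

Corner points and P = 47x_1 + 44x_2:
  (41/6, 0) → P = 1927/6
  (6, 0) → P = 282
  (6, 5/3) → P = 1066/3

The optimum lies where 6x_1 + 3x_2 = 41 and x_1 = 6.
Solving simultaneously gives x_1 = 6, x_2 = 5/3.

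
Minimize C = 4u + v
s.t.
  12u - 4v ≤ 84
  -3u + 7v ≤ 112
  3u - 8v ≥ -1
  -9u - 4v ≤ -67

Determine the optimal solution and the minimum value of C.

u = 19/3, v = 5/2, minimum C = 167/6

At the optimal vertex, 3u - 8v = -1 and -9u - 4v = -67.
Solving simultaneously gives u = 19/3, v = 5/2.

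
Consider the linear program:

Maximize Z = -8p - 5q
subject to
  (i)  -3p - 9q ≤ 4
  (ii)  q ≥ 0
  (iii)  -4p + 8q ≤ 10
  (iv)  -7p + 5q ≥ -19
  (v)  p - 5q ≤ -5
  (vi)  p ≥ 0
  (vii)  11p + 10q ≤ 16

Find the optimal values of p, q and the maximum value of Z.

Vertices and Z = -8p - 5q:
  (0, 5/4) → Z = -25/4
  (7/32, 87/64) → Z = -547/64
  (0, 1) → Z = -5
  (6/13, 71/65) → Z = -119/13

p = 0, q = 1, maximum Z = -5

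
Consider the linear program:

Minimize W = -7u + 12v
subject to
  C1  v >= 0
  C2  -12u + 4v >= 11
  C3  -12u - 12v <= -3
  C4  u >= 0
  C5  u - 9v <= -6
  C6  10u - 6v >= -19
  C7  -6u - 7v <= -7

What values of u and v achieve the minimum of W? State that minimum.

u = 0, v = 11/4, minimum W = 33

Extreme points and W = -7u + 12v:
  (0, 11/4) → W = 33
  (5/16, 59/16) → W = 673/16
  (0, 19/6) → W = 38

The optimum lies where -12u + 4v = 11 and u = 0.
Solving simultaneously gives u = 0, v = 11/4.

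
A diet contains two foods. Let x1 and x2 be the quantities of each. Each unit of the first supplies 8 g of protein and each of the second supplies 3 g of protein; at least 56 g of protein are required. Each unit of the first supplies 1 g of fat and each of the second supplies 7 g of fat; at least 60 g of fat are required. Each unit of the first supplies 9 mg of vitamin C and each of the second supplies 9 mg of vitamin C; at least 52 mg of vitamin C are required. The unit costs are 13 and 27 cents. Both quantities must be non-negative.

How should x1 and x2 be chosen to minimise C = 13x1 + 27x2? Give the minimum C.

Corner points and C = 13x1 + 27x2:
  (0, 56/3) → C = 504
  (60, 0) → C = 780
  (4, 8) → C = 268
The feasible region is unbounded (it extends along (0, 1), (1, 0)), but C strictly increases along every unbounded feasible direction, so there is no improving ray and the minimum is attained at a vertex.

The optimum lies where 8x1 + 3x2 = 56 and x1 + 7x2 = 60.
Solving simultaneously gives x1 = 4, x2 = 8.

x1 = 4, x2 = 8, minimum C = 268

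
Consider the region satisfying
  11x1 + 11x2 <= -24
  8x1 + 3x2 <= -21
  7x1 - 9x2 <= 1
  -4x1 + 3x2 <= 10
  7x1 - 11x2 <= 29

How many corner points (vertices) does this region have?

3

Of the 10 pairwise boundary intersections, those satisfying every inequality are:
  (-2, -5/3)
  (-31/12, -1/9)
  (-31/5, -74/15)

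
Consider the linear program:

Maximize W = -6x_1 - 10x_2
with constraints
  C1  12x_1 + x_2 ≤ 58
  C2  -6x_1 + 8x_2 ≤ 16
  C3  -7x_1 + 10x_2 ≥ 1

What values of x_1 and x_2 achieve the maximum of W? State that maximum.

Corner points and W = -6x_1 - 10x_2:
  (224/51, 90/17) → W = -1348/17
  (579/127, 418/127) → W = -7654/127
  (-38, -53/2) → W = 493

x_1 = -38, x_2 = -53/2, maximum W = 493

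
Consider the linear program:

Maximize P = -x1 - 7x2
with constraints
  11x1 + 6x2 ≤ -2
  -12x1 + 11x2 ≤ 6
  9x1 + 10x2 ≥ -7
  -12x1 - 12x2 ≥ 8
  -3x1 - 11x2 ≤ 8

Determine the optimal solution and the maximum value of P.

Extreme points and P = -x1 - 7x2:
  (-137/219, -10/73) → P = 347/219
  (-40/69, -2/23) → P = 82/69
  (1/23, -17/23) → P = 118/23
  (1/12, -3/4) → P = 31/6

x1 = 1/12, x2 = -3/4, maximum P = 31/6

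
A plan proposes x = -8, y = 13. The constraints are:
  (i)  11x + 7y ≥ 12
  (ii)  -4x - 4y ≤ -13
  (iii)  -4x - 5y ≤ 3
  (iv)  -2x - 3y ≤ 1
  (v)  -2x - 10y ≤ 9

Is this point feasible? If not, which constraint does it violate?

Constraint (i): 11x + 7y = 3, which is not ≥ 12. All other constraints are satisfied.

not feasible — violates (i)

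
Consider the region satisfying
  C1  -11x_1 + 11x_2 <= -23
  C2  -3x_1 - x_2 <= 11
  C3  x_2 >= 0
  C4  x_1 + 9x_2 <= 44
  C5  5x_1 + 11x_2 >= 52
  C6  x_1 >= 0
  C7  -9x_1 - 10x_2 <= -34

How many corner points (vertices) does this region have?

4

The feasible vertices (each the meet of two boundaries and inside every other half-plane) are:
  (691/110, 461/110)
  (75/16, 457/176)
  (44, 0)
  (52/5, 0)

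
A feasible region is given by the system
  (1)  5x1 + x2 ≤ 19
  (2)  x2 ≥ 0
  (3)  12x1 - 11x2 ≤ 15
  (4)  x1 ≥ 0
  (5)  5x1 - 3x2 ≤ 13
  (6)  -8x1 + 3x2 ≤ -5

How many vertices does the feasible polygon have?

Of the 15 pairwise boundary intersections, those satisfying every inequality are:
  (224/67, 153/67)
  (62/23, 127/23)
  (5/4, 0)
  (5/8, 0)

4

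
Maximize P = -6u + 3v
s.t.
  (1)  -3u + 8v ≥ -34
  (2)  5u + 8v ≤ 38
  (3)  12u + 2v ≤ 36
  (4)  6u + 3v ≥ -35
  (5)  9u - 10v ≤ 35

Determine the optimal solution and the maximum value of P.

Feasible corners and P = -6u + 3v:
  (-178/57, -103/19) → P = 47/19
  (-10/7, -67/14) → P = -81/14
  (106/43, 138/43) → P = -222/43
  (-394/33, 403/33) → P = 1191/11
  (215/69, -16/23) → P = -478/23

u = -394/33, v = 403/33, maximum P = 1191/11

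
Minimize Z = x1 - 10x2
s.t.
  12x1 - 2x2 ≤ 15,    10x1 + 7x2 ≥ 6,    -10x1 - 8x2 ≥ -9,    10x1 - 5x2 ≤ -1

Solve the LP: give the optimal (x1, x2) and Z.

x1 = -3/2, x2 = 3, minimum Z = -63/2

Vertices and Z = x1 - 10x2:
  (-3/2, 3) → Z = -63/2
  (23/120, 7/12) → Z = -677/120
  (37/130, 10/13) → Z = -963/130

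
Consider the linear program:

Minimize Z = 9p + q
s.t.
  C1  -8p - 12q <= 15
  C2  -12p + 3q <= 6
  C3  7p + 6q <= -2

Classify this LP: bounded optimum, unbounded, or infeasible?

Extreme points and Z = 9p + q:
  (-39/56, -11/14) → Z = -395/56
  (11/6, -89/36) → Z = 505/36
  (-14/31, 6/31) → Z = -120/31
The feasible region has finitely many vertices and no improving ray; the minimum is -395/56 at (-39/56, -11/14).

bounded optimum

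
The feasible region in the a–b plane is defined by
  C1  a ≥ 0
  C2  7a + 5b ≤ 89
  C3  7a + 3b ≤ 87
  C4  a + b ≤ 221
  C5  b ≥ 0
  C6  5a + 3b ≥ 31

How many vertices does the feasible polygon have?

The feasible vertices (each the meet of two boundaries and inside every other half-plane) are:
  (0, 89/5)
  (0, 31/3)
  (12, 1)
  (87/7, 0)
  (31/5, 0)

5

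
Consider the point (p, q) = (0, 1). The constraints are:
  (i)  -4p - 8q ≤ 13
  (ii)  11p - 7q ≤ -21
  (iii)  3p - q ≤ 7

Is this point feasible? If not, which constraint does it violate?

Constraint (ii): 11p - 7q = -7, which is not ≤ -21. All other constraints are satisfied.

not feasible — violates (ii)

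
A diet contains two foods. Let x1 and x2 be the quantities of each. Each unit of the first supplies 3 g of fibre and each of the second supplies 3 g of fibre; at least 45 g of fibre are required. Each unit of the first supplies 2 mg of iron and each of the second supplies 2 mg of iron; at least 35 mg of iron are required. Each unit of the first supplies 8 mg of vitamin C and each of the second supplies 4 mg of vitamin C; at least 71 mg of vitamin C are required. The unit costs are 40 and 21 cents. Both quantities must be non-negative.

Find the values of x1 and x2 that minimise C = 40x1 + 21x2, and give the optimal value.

x1 = 1/4, x2 = 69/4, minimum C = 1489/4

Corner points and C = 40x1 + 21x2:
  (0, 71/4) → C = 1491/4
  (35/2, 0) → C = 700
  (1/4, 69/4) → C = 1489/4
The feasible region is unbounded (it extends along (0, 1), (1, 0)), but C strictly increases along every unbounded feasible direction, so there is no improving ray and the minimum is attained at a vertex.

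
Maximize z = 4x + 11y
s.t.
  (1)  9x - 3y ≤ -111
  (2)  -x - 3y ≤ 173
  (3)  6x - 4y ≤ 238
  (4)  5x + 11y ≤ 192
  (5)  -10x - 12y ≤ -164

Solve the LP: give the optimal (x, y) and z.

x = -10, y = 22, maximum z = 202

Corner points and z = 4x + 11y:
  (-215/38, 761/38) → z = 7511/38
  (-140/23, 431/23) → z = 4181/23
  (-10, 22) → z = 202

At the optimal vertex, 5x + 11y = 192 and -10x - 12y = -164.
Solving simultaneously gives x = -10, y = 22.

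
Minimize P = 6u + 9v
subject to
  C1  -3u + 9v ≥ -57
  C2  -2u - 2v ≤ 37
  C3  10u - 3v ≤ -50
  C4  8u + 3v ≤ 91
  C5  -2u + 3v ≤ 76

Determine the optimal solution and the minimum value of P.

Vertices and P = 6u + 9v:
  (-73/8, -75/8) → P = -1113/8
  (-23/3, -80/9) → P = -126
  (-263/10, 39/5) → P = -438/5
  (41/18, 655/27) → P = 232
  (3/2, 79/3) → P = 246

The optimum lies where -3u + 9v = -57 and -2u - 2v = 37.
Solving simultaneously gives u = -73/8, v = -75/8.

u = -73/8, v = -75/8, minimum P = -1113/8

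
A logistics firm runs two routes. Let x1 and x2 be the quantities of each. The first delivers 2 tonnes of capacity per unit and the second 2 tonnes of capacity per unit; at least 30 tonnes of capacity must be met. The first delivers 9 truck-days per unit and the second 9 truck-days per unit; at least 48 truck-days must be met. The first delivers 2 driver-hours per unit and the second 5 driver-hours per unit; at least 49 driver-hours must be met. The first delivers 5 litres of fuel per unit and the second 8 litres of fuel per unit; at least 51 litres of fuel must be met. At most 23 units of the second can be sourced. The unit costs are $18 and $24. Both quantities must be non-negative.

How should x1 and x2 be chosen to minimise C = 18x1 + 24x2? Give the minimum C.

x1 = 26/3, x2 = 19/3, minimum C = 308

Vertices and C = 18x1 + 24x2:
  (0, 15) → C = 360
  (0, 23) → C = 552
  (49/2, 0) → C = 441
  (26/3, 19/3) → C = 308
The feasible region is unbounded (it extends along (1, 0)), but C strictly increases along every unbounded feasible direction, so there is no improving ray and the minimum is attained at a vertex.

The optimum lies where 2x1 + 2x2 = 30 and 2x1 + 5x2 = 49.
Solving simultaneously gives x1 = 26/3, x2 = 19/3.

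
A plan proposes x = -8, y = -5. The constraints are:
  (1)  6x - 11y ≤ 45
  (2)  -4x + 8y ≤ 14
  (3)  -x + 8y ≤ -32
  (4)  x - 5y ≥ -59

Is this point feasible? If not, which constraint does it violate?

(1): 7 ≤ 45 ✓
(2): -8 ≤ 14 ✓
(3): -32 ≤ -32 ✓
(4): 17 ≥ -59 ✓

feasible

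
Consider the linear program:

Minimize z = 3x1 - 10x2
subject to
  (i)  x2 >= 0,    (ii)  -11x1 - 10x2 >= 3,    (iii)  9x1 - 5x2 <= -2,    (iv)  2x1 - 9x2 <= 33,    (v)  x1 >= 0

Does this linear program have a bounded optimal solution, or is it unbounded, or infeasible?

The boundaries x2 = 0 and -11x1 - 10x2 = 3 meet at (-3/11, 0), but that point violates x1 ≥ 0. Every candidate vertex is excluded by some other constraint, so the feasible region is empty.

infeasible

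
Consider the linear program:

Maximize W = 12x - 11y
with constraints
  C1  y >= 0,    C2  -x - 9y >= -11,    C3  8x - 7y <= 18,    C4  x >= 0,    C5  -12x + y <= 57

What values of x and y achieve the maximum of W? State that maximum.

Extreme points and W = 12x - 11y:
  (9/4, 0) → W = 27
  (0, 0) → W = 0
  (239/79, 70/79) → W = 2098/79
  (0, 11/9) → W = -121/9

At the optimal vertex, y = 0 and 8x - 7y = 18.
Solving simultaneously gives x = 9/4, y = 0.

x = 9/4, y = 0, maximum W = 27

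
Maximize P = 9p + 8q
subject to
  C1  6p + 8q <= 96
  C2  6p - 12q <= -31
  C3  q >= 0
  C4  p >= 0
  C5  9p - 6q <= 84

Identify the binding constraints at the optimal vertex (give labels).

Corner points and P = 9p + 8q:
  (113/15, 127/20) → P = 593/5
  (0, 12) → P = 96
  (0, 31/12) → P = 62/3

The maximum is at (113/15, 127/20). Substituting into each constraint, equality holds for C1 and C2; the remaining constraints have slack.

C1 and C2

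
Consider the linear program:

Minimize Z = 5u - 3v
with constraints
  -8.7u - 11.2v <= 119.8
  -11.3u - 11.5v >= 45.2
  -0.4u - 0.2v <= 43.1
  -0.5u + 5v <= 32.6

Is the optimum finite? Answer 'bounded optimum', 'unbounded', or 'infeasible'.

Extreme points and Z = 5u - 3v:
  (87146/2651, -96050/2651) → Z = 723880/2651
  (-48206/2455, 11186/2455) → Z = -274588/2455
  (-4006/415, 11526/2075) → Z = -134728/2075
The feasible region has finitely many vertices and no improving ray; the minimum is -274588/2455 at (-48206/2455, 11186/2455).

bounded optimum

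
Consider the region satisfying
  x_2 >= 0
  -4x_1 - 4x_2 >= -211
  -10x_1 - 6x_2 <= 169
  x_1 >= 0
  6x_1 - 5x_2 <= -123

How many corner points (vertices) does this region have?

3

The feasible vertices (each the meet of two boundaries and inside every other half-plane) are:
  (0, 211/4)
  (563/44, 879/22)
  (0, 123/5)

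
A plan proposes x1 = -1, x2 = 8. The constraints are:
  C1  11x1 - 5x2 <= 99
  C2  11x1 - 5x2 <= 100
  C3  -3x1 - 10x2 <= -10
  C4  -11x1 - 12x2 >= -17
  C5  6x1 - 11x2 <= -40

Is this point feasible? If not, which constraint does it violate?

not feasible — violates C4

Constraint C4: -11x1 - 12x2 = -85, which is not ≥ -17. All other constraints are satisfied.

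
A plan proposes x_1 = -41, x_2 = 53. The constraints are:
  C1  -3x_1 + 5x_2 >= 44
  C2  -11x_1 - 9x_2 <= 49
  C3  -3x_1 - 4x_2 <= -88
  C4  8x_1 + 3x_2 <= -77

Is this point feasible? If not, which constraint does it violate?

feasible

C1: 388 ≥ 44 ✓
C2: -26 ≤ 49 ✓
C3: -89 ≤ -88 ✓
C4: -169 ≤ -77 ✓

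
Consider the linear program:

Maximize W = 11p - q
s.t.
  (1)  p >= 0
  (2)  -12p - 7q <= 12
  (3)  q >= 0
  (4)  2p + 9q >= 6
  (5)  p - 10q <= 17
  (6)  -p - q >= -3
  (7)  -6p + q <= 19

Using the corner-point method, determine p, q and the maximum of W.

p = 3, q = 0, maximum W = 33

Corner points and W = 11p - q:
  (0, 2/3) → W = -2/3
  (0, 3) → W = -3
  (3, 0) → W = 33

At the optimal vertex, q = 0 and 2p + 9q = 6.
Solving simultaneously gives p = 3, q = 0.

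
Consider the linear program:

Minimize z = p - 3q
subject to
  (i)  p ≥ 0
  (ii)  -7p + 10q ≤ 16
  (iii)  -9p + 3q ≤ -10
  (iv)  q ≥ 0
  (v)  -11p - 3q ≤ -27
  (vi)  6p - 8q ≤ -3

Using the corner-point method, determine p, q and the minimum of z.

Corner points and z = p - 3q:
  (148/69, 214/69) → z = -494/69
  (49/2, 75/4) → z = -127/4
  (37/20, 133/60) → z = -24/5
  (207/106, 195/106) → z = -189/53

The binding constraints are -7p + 10q = 16 and 6p - 8q = -3.
Solving simultaneously gives p = 49/2, q = 75/4.

p = 49/2, q = 75/4, minimum z = -127/4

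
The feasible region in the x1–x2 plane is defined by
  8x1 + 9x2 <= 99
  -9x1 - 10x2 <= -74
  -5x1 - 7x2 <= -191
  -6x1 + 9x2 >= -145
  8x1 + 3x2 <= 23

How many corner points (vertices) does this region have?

3

Intersecting each pair of boundary lines and keeping only the points that satisfy every inequality leaves:
  (-324, 299)
  (-1026/11, 1033/11)
  (-1392/13, 1349/13)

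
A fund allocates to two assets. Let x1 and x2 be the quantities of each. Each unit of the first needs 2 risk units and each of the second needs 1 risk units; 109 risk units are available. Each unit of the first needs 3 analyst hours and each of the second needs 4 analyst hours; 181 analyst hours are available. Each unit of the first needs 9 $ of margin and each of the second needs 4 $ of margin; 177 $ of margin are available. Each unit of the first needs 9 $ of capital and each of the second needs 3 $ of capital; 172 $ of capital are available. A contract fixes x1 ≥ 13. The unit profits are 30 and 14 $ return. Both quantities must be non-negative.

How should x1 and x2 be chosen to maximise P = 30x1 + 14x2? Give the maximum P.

At the optimal vertex, 9x1 + 4x2 = 177 and x1 = 13.
Solving simultaneously gives x1 = 13, x2 = 15.

x1 = 13, x2 = 15, maximum P = 600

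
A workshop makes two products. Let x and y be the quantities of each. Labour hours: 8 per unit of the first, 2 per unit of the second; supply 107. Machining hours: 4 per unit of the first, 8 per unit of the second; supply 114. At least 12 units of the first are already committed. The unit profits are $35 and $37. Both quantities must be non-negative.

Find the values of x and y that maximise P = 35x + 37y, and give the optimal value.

Corner points and P = 35x + 37y:
  (107/8, 0) → P = 3745/8
  (12, 0) → P = 420
  (12, 11/2) → P = 1247/2

x = 12, y = 11/2, maximum P = 1247/2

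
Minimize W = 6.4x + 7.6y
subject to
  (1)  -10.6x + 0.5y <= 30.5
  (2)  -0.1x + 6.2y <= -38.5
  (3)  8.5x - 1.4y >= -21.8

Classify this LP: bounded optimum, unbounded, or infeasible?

From the feasible point (-6945/2189, -13705/2189), moving in the direction (-0.5, -10.6) keeps every constraint satisfied while W decreases without bound.

unbounded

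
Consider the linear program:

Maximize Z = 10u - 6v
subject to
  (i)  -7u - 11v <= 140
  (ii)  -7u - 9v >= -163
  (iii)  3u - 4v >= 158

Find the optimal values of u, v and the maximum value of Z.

u = 3053/14, v = -303/2, maximum Z = 21628/7

Corner points and Z = 10u - 6v:
  (3053/14, -303/2) → Z = 21628/7
  (1178/61, -1526/61) → Z = 20936/61
  (2074/55, -617/55) → Z = 2222/5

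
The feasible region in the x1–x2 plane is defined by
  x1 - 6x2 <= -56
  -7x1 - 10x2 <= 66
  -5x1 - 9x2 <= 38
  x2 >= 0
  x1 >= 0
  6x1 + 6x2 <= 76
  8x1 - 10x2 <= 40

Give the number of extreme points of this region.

Intersecting each pair of boundary lines and keeping only the points that satisfy every inequality leaves:
  (0, 28/3)
  (20/7, 206/21)
  (0, 38/3)

3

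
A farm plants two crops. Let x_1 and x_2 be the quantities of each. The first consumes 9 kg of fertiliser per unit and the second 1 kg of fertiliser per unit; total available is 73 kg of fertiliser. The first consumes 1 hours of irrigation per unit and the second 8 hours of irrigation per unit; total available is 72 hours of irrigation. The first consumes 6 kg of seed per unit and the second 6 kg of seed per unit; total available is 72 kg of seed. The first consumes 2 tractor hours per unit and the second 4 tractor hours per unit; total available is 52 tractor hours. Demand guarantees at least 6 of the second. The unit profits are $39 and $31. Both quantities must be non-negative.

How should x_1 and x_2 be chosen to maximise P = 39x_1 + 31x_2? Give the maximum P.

x_1 = 6, x_2 = 6, maximum P = 420

Corner points and P = 39x_1 + 31x_2:
  (0, 9) → P = 279
  (0, 6) → P = 186
  (24/7, 60/7) → P = 2796/7
  (6, 6) → P = 420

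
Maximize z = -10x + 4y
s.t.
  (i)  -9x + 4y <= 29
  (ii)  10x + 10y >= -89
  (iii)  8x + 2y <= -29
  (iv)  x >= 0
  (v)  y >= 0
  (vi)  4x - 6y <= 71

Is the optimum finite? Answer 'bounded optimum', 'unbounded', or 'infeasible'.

infeasible

The boundaries -9x + 4y = 29 and x = 0 meet at (0, 29/4), but that point violates 8x + 2y ≤ -29. Every candidate vertex is excluded by some other constraint, so the feasible region is empty.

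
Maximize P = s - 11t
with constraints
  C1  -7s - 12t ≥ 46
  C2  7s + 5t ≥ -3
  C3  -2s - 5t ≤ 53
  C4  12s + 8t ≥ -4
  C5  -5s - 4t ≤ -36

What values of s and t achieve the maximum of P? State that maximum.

Corner points and P = s - 11t:
  (406/11, -279/11) → P = 3475/11
  (77/4, -241/16) → P = 2959/16
  (392/17, -337/17) → P = 4099/17

At the optimal vertex, -7s - 12t = 46 and -2s - 5t = 53.
Solving simultaneously gives s = 406/11, t = -279/11.

s = 406/11, t = -279/11, maximum P = 3475/11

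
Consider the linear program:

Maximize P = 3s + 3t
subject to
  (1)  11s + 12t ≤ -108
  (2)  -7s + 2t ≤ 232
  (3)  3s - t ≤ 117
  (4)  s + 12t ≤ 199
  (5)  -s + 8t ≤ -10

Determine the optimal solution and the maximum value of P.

Vertices and P = 3s + 3t:
  (1296/47, -1611/47) → P = -945/47
  (-186/25, -109/50) → P = -1443/50
  (-466, -1515) → P = -5943
  (-938/27, -151/27) → P = -121

s = 1296/47, t = -1611/47, maximum P = -945/47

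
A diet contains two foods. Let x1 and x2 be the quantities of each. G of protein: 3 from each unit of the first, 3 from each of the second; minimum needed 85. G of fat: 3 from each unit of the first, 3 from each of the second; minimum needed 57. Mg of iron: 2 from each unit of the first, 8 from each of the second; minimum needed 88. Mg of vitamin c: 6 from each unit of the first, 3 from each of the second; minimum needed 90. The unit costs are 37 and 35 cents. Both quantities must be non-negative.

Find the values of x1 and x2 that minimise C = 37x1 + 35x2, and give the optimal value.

Feasible corners and C = 37x1 + 35x2:
  (0, 30) → C = 1050
  (44, 0) → C = 1628
  (208/9, 47/9) → C = 9341/9
  (5/3, 80/3) → C = 995
The feasible region is unbounded (it extends along (0, 1), (1, 0)), but C strictly increases along every unbounded feasible direction, so there is no improving ray and the minimum is attained at a vertex.

x1 = 5/3, x2 = 80/3, minimum C = 995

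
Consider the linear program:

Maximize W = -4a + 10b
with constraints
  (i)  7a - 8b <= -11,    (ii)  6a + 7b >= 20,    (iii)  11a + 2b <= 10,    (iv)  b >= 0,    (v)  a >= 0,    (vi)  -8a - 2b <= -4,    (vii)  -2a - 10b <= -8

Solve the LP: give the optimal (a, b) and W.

a = 0, b = 5, maximum W = 50

Vertices and W = -4a + 10b:
  (6/13, 32/13) → W = 296/13
  (0, 20/7) → W = 200/7
  (0, 5) → W = 50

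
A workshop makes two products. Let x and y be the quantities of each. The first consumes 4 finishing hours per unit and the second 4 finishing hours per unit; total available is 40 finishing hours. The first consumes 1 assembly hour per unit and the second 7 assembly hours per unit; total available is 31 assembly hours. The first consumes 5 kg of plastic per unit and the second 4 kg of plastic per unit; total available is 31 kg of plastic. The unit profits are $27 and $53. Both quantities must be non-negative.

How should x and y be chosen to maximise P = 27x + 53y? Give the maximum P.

Feasible corners and P = 27x + 53y:
  (0, 0) → P = 0
  (0, 31/7) → P = 1643/7
  (31/5, 0) → P = 837/5
  (3, 4) → P = 293

The optimum lies where x + 7y = 31 and 5x + 4y = 31.
Solving simultaneously gives x = 3, y = 4.

x = 3, y = 4, maximum P = 293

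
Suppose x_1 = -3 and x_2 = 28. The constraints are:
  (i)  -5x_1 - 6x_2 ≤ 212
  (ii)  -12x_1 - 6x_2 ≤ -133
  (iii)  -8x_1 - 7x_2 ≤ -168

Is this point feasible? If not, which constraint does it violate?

Constraint (ii): -12x_1 - 6x_2 = -132, which is not ≤ -133. All other constraints are satisfied.

not feasible — violates (ii)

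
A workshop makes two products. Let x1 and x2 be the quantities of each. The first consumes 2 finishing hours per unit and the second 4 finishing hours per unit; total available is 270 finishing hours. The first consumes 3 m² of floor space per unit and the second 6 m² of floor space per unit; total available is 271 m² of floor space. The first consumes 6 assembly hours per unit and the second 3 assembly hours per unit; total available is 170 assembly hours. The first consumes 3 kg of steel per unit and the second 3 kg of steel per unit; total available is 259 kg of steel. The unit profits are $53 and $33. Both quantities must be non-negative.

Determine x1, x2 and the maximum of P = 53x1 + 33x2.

Extreme points and P = 53x1 + 33x2:
  (0, 0) → P = 0
  (0, 271/6) → P = 2981/2
  (85/3, 0) → P = 4505/3
  (23/3, 124/3) → P = 5311/3

x1 = 23/3, x2 = 124/3, maximum P = 5311/3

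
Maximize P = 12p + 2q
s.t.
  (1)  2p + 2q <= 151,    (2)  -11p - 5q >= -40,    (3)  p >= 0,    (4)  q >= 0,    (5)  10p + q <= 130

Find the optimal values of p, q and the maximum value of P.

p = 40/11, q = 0, maximum P = 480/11

Vertices and P = 12p + 2q:
  (0, 8) → P = 16
  (40/11, 0) → P = 480/11
  (0, 0) → P = 0

The optimum lies where -11p - 5q = -40 and q = 0.
Solving simultaneously gives p = 40/11, q = 0.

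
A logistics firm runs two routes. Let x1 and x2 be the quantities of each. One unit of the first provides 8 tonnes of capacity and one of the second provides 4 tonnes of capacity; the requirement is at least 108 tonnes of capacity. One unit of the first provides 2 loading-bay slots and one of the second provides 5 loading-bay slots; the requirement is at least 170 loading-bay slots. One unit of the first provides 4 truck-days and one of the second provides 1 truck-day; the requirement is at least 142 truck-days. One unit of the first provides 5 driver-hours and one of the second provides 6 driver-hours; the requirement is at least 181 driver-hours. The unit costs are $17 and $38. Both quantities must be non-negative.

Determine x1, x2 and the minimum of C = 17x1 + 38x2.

Extreme points and C = 17x1 + 38x2:
  (0, 142) → C = 5396
  (85, 0) → C = 1445
  (30, 22) → C = 1346
The feasible region is unbounded (it extends along (0, 1), (1, 0)), but C strictly increases along every unbounded feasible direction, so there is no improving ray and the minimum is attained at a vertex.

x1 = 30, x2 = 22, minimum C = 1346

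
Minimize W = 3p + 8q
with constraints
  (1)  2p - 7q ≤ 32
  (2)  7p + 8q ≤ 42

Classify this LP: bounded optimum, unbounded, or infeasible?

From the feasible point (110/13, -28/13), moving in the direction (-7, -2) keeps every constraint satisfied while W decreases without bound.

unbounded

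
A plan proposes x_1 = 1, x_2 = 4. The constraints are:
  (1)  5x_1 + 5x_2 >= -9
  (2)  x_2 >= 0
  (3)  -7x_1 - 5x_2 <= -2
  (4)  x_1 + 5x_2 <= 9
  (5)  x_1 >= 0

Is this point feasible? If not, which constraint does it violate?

Constraint (4): x_1 + 5x_2 = 21, which is not ≤ 9. All other constraints are satisfied.

not feasible — violates (4)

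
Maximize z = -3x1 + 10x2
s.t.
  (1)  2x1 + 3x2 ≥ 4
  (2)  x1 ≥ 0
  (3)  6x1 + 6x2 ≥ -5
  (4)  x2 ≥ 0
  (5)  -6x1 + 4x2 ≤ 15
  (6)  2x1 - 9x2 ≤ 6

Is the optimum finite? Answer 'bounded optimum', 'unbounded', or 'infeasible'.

From the feasible point (0, 4/3), moving in the direction (4, 6) keeps every constraint satisfied while z increases without bound.

unbounded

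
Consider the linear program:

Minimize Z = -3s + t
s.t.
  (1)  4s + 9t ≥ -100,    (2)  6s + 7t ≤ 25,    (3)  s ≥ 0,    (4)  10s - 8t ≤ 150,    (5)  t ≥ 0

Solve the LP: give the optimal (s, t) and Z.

Corner points and Z = -3s + t:
  (0, 25/7) → Z = 25/7
  (25/6, 0) → Z = -25/2
  (0, 0) → Z = 0

s = 25/6, t = 0, minimum Z = -25/2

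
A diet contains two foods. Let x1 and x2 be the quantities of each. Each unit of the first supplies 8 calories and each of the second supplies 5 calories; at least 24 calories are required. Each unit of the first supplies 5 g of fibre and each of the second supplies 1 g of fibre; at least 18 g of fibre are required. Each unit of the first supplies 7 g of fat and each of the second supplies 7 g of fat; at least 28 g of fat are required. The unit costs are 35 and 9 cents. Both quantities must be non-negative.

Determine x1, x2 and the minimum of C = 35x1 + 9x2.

The feasible region is unbounded (it extends along (0, 1), (1, 0)), but C strictly increases along every unbounded feasible direction, so there is no improving ray and the minimum is attained at a vertex.

x1 = 7/2, x2 = 1/2, minimum C = 127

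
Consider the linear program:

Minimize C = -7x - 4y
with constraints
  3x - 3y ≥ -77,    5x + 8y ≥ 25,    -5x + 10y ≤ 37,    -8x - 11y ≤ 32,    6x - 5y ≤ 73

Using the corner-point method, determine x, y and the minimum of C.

x = 183/7, y = 587/35, minimum C = -8753/35

Vertices and C = -7x - 4y:
  (-23/45, 31/9) → C = -51/5
  (709/73, -215/73) → C = -4103/73
  (183/7, 587/35) → C = -8753/35

The binding constraints are -5x + 10y = 37 and 6x - 5y = 73.
Solving simultaneously gives x = 183/7, y = 587/35.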